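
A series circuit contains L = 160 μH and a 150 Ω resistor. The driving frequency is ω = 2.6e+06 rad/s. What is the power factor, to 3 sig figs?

X_L = ωL = 416 Ω
Z = 150 + j416 Ω
|Z| = √(150² + 416²) = 442 Ω
∠Z = arctan(416/150) = 70.2°
cos φ = cos(70.2°) = 0.339

0.339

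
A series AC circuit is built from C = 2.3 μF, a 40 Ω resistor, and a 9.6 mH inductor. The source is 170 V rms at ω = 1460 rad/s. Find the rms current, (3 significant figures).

593 mA

X_L = ωL = 14.0 Ω
X_C = 1/(ωC) = 298 Ω
Net reactance X = X_L − X_C = -284 Ω
Z = 40.0 − j284 Ω
|Z| = √(40.0² + 284²) = 287 Ω
I = V/|Z| = 170/287 = 593 mA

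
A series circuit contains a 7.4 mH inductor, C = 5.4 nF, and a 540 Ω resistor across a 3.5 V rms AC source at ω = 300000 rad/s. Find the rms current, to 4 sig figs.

2.069 mA

X_L = ωL = 2220 Ω
X_C = 1/(ωC) = 617.3 Ω
Net reactance X = X_L − X_C = 1603 Ω
Z = 540.0 + j1603 Ω
|Z| = √(540.0² + 1603²) = 1691 Ω
I = V/|Z| = 3.5/1691 = 2.069 mA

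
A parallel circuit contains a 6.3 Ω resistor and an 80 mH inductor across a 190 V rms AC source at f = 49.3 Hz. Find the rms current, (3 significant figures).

ω = 2πf = 309.8 rad/s
X_L = ωL = 24.8 Ω
Parallel: admittances add. Y = 1/R + 1/(jωL)
Y = (0.159 − j0.0404) S
|Y| = 0.164 S → |Z| = 1/|Y| = 6.11 Ω, ∠Z = −∠Y = 14.3°
I = V/|Z| = 190/6.11 = 31.1 A

31.1 A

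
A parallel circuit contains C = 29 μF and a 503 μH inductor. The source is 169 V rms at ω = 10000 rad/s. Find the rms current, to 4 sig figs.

15.41 A

X_L = ωL = 5.030 Ω
X_C = 1/(ωC) = 3.448 Ω
Parallel: admittances add. Y = 1/(jωL) + jωC
Y = (0 + j0.09119) S
|Y| = 0.09119 S → |Z| = 1/|Y| = 10.97 Ω, ∠Z = −∠Y = -90.00°
I = V/|Z| = 169/10.97 = 15.41 A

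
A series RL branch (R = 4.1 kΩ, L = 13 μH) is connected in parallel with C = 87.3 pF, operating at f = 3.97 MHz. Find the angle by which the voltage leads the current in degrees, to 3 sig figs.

ω = 2πf = 2.494e+07 rad/s
X_L = ωL = 324 Ω
X_C = 1/(ωC) = 459 Ω
Branch 1 (R+jX_L): Z₁ = 4100 + j324 Ω, |Z₁| = 4110 Ω
Branch 2 (−jX_C): Z₂ = −j459 Ω
Parallel: Z = Z₁Z₂/(Z₁+Z₂), |Z| = 460 Ω, ∠Z = -83.6°

-83.6°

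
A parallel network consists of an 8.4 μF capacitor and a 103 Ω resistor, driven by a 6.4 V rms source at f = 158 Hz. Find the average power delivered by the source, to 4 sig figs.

ω = 2πf = 992.7 rad/s
X_C = 1/(ωC) = 119.9 Ω
Parallel: admittances add. Y = 1/R + jωC
Y = (0.009709 + j0.008339) S
|Y| = 0.01280 S → |Z| = 1/|Y| = 78.13 Ω, ∠Z = −∠Y = -40.66°
I = V/|Z| = 81.91 mA
P = VI cos φ = 6.4 × 0.08191 × cos(-40.66°) = 397.7 mW

397.7 mW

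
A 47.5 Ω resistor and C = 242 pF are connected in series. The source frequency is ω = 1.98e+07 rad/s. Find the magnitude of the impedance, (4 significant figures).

X_C = 1/(ωC) = 208.7 Ω
Z = 47.50 − j208.7 Ω
|Z| = √(47.50² + 208.7²) = 214.0 Ω

214.0 Ω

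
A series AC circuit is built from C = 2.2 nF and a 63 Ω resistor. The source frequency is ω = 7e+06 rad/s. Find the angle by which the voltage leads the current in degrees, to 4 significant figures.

X_C = 1/(ωC) = 64.94 Ω
Z = 63.00 − j64.94 Ω
|Z| = √(63.00² + 64.94²) = 90.47 Ω
∠Z = arctan(-64.94/63.00) = -45.87°

-45.87°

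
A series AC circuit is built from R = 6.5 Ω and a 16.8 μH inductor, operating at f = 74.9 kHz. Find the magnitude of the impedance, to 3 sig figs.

10.2 Ω

ω = 2πf = 470600 rad/s
X_L = ωL = 7.91 Ω
Z = 6.50 + j7.91 Ω
|Z| = √(6.50² + 7.91²) = 10.2 Ω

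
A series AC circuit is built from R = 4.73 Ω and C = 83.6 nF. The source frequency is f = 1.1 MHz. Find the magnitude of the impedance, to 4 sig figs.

5.037 Ω

ω = 2πf = 6.912e+06 rad/s
X_C = 1/(ωC) = 1.731 Ω
Z = 4.730 − j1.731 Ω
|Z| = √(4.730² + 1.731²) = 5.037 Ω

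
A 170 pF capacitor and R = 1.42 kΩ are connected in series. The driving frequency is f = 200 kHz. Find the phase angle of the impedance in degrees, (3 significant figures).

ω = 2πf = 1.257e+06 rad/s
X_C = 1/(ωC) = 4680 Ω
Z = 1420 − j4680 Ω
|Z| = √(1420² + 4680²) = 4890 Ω
∠Z = arctan(-4680/1420) = -73.1°

-73.1°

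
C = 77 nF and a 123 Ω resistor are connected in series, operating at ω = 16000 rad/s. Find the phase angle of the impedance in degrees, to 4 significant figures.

-81.38°

X_C = 1/(ωC) = 811.7 Ω
Z = 123.0 − j811.7 Ω
|Z| = √(123.0² + 811.7²) = 821.0 Ω
∠Z = arctan(-811.7/123.0) = -81.38°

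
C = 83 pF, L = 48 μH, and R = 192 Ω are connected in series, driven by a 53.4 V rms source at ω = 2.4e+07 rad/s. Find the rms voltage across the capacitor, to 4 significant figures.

39.55 V

X_L = ωL = 1152 Ω
X_C = 1/(ωC) = 502.0 Ω
Net reactance X = X_L − X_C = 650.0 Ω
Z = 192.0 + j650.0 Ω
|Z| = √(192.0² + 650.0²) = 677.8 Ω
I = V/|Z| = 78.79 mA
V_C = I·|Z_C| = 0.07879 × 502.0 = 39.55 V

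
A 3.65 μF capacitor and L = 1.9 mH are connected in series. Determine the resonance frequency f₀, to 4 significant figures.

1.911 kHz

ω₀ = 1/√(LC) = 1/√(0.0019 × 3.65e-06) = 12010 rad/s
f₀ = ω₀/(2π) = 1.911 kHz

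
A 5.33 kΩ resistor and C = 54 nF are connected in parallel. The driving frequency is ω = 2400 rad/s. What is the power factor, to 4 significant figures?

X_C = 1/(ωC) = 7716 Ω
Parallel: admittances add. Y = 1/R + jωC
Y = (0.0001876 + j0.0001296) S
|Y| = 0.0002280 S → |Z| = 1/|Y| = 4385 Ω, ∠Z = −∠Y = -34.64°
cos φ = cos(-34.64°) = 0.8228

0.8228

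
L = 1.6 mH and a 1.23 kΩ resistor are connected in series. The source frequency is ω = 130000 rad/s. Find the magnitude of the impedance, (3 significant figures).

1250 Ω

X_L = ωL = 208 Ω
Z = 1230 + j208 Ω
|Z| = √(1230² + 208²) = 1250 Ω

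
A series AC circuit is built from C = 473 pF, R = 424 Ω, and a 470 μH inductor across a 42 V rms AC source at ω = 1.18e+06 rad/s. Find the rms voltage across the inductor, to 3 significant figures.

X_L = ωL = 555 Ω
X_C = 1/(ωC) = 1790 Ω
Net reactance X = X_L − X_C = -1240 Ω
Z = 424 − j1240 Ω
|Z| = √(424² + 1240²) = 1310 Ω
I = V/|Z| = 32.1 mA
V_L = I·|Z_L| = 0.0321 × 555 = 17.8 V

17.8 V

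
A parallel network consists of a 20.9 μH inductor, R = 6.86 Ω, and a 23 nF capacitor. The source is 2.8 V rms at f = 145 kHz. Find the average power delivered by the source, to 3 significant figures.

1.14 W

ω = 2πf = 911100 rad/s
X_L = ωL = 19.0 Ω
X_C = 1/(ωC) = 47.7 Ω
Parallel: admittances add. Y = 1/R + 1/(jωL) + jωC
Y = (0.146 − j0.0316) S
|Y| = 0.149 S → |Z| = 1/|Y| = 6.70 Ω, ∠Z = −∠Y = 12.2°
I = V/|Z| = 418 mA
P = VI cos φ = 2.8 × 0.418 × cos(12.2°) = 1.14 W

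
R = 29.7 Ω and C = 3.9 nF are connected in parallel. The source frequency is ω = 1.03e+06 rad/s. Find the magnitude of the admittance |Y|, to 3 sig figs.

X_C = 1/(ωC) = 249 Ω
Parallel: admittances add. Y = 1/R + jωC
Y = (0.0337 + j0.00402) S
|Y| = 0.0339 S → |Z| = 1/|Y| = 29.5 Ω, ∠Z = −∠Y = -6.80°

33.9 mS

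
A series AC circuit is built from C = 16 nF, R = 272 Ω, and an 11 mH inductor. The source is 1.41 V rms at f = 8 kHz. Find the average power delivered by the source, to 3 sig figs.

ω = 2πf = 50270 rad/s
X_L = ωL = 553 Ω
X_C = 1/(ωC) = 1240 Ω
Net reactance X = X_L − X_C = -690 Ω
Z = 272 − j690 Ω
|Z| = √(272² + 690²) = 742 Ω
∠Z = arctan(-690/272) = -68.5°
I = V/|Z| = 1.90 mA
P = VI cos φ = 1.41 × 0.00190 × cos(-68.5°) = 982 μW

982 μW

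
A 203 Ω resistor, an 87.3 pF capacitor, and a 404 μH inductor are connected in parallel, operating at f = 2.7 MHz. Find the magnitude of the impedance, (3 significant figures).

ω = 2πf = 1.696e+07 rad/s
X_L = ωL = 6850 Ω
X_C = 1/(ωC) = 675 Ω
Parallel: admittances add. Y = 1/R + 1/(jωL) + jωC
Y = (0.00493 + j0.00134) S
|Y| = 0.00510 S → |Z| = 1/|Y| = 196 Ω, ∠Z = −∠Y = -15.2°

196 Ω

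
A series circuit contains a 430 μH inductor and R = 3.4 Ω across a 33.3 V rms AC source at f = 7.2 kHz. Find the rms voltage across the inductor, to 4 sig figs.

ω = 2πf = 45240 rad/s
X_L = ωL = 19.45 Ω
Z = 3.400 + j19.45 Ω
|Z| = √(3.400² + 19.45²) = 19.75 Ω
I = V/|Z| = 1.686 A
V_L = I·|Z_L| = 1.686 × 19.45 = 32.80 V

32.80 V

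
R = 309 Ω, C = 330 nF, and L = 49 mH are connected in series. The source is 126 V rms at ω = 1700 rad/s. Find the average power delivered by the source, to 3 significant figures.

X_L = ωL = 83.3 Ω
X_C = 1/(ωC) = 1780 Ω
Net reactance X = X_L − X_C = -1700 Ω
Z = 309 − j1700 Ω
|Z| = √(309² + 1700²) = 1730 Ω
∠Z = arctan(-1700/309) = -79.7°
I = V/|Z| = 73.0 mA
P = VI cos φ = 126 × 0.0730 × cos(-79.7°) = 1.64 W

1.64 W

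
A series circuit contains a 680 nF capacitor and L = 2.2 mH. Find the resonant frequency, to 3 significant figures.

ω₀ = 1/√(LC) = 1/√(0.0022 × 6.8e-07) = 25850 rad/s
f₀ = ω₀/(2π) = 4.11 kHz

4.11 kHz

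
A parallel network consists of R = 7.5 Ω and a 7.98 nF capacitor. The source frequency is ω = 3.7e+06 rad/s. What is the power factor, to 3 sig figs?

X_C = 1/(ωC) = 33.9 Ω
Parallel: admittances add. Y = 1/R + jωC
Y = (0.133 + j0.0295) S
|Y| = 0.137 S → |Z| = 1/|Y| = 7.32 Ω, ∠Z = −∠Y = -12.5°
cos φ = cos(-12.5°) = 0.976

0.976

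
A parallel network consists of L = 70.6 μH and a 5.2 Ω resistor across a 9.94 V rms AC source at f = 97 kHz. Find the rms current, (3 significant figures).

ω = 2πf = 609500 rad/s
X_L = ωL = 43.0 Ω
Parallel: admittances add. Y = 1/R + 1/(jωL)
Y = (0.192 − j0.0232) S
|Y| = 0.194 S → |Z| = 1/|Y| = 5.16 Ω, ∠Z = −∠Y = 6.89°
I = V/|Z| = 9.94/5.16 = 1.93 A

1.93 A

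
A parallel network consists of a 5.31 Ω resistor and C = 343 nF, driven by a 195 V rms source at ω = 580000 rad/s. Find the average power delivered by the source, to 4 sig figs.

7.161 kW

X_C = 1/(ωC) = 5.027 Ω
Parallel: admittances add. Y = 1/R + jωC
Y = (0.1883 + j0.1989) S
|Y| = 0.2739 S → |Z| = 1/|Y| = 3.650 Ω, ∠Z = −∠Y = -46.57°
I = V/|Z| = 53.42 A
P = VI cos φ = 195 × 53.42 × cos(-46.57°) = 7.161 kW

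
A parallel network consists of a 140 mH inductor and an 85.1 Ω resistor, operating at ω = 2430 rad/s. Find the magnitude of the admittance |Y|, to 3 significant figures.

12.1 mS

X_L = ωL = 340 Ω
Parallel: admittances add. Y = 1/R + 1/(jωL)
Y = (0.0118 − j0.00294) S
|Y| = 0.0121 S → |Z| = 1/|Y| = 82.6 Ω, ∠Z = −∠Y = 14.0°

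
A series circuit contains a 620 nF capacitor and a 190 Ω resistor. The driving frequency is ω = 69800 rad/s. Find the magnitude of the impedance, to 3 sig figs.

X_C = 1/(ωC) = 23.1 Ω
Z = 190 − j23.1 Ω
|Z| = √(190² + 23.1²) = 191 Ω

191 Ω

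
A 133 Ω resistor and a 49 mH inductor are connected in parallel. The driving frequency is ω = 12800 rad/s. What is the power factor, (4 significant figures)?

X_L = ωL = 627.2 Ω
Parallel: admittances add. Y = 1/R + 1/(jωL)
Y = (0.007519 − j0.001594) S
|Y| = 0.007686 S → |Z| = 1/|Y| = 130.1 Ω, ∠Z = −∠Y = 11.97°
cos φ = cos(11.97°) = 0.9782

0.9782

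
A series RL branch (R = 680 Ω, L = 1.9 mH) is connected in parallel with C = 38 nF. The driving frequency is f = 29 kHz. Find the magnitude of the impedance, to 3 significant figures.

ω = 2πf = 182200 rad/s
X_L = ωL = 346 Ω
X_C = 1/(ωC) = 144 Ω
Branch 1 (R+jX_L): Z₁ = 680 + j346 Ω, |Z₁| = 763 Ω
Branch 2 (−jX_C): Z₂ = −j144 Ω
Parallel: Z = Z₁Z₂/(Z₁+Z₂), |Z| = 155 Ω, ∠Z = -79.5°

155 Ω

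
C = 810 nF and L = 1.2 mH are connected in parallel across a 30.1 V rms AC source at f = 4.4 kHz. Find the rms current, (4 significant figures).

233.3 mA

ω = 2πf = 27650 rad/s
X_L = ωL = 33.18 Ω
X_C = 1/(ωC) = 44.66 Ω
Parallel: admittances add. Y = 1/(jωL) + jωC
Y = (0 − j0.007750) S
|Y| = 0.007750 S → |Z| = 1/|Y| = 129.0 Ω, ∠Z = −∠Y = 90.00°
I = V/|Z| = 30.1/129.0 = 233.3 mA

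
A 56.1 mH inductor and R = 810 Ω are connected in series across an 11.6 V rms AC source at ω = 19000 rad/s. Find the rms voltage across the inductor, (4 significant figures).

9.236 V

X_L = ωL = 1066 Ω
Z = 810.0 + j1066 Ω
|Z| = √(810.0² + 1066²) = 1339 Ω
I = V/|Z| = 8.665 mA
V_L = I·|Z_L| = 0.008665 × 1066 = 9.236 V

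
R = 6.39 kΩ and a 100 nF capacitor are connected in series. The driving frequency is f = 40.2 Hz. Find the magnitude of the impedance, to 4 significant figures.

40100 Ω

ω = 2πf = 252.6 rad/s
X_C = 1/(ωC) = 39590 Ω
Z = 6390 − j39590 Ω
|Z| = √(6390² + 39590²) = 40100 Ω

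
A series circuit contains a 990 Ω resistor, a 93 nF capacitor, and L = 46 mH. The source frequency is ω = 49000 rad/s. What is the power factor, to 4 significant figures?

0.4375

X_L = ωL = 2254 Ω
X_C = 1/(ωC) = 219.4 Ω
Net reactance X = X_L − X_C = 2035 Ω
Z = 990.0 + j2035 Ω
|Z| = √(990.0² + 2035²) = 2263 Ω
∠Z = arctan(2035/990.0) = 64.05°
cos φ = cos(64.05°) = 0.4375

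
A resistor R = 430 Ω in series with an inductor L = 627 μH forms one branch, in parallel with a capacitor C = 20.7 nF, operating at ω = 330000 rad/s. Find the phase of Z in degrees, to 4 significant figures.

X_L = ωL = 206.9 Ω
X_C = 1/(ωC) = 146.4 Ω
Branch 1 (R+jX_L): Z₁ = 430.0 + j206.9 Ω, |Z₁| = 477.2 Ω
Branch 2 (−jX_C): Z₂ = −j146.4 Ω
Parallel: Z = Z₁Z₂/(Z₁+Z₂), |Z| = 160.9 Ω, ∠Z = -72.32°

-72.32°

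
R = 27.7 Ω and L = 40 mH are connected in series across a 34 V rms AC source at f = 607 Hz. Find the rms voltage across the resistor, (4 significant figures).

ω = 2πf = 3814 rad/s
X_L = ωL = 152.6 Ω
Z = 27.70 + j152.6 Ω
|Z| = √(27.70² + 152.6²) = 155.1 Ω
I = V/|Z| = 219.3 mA
V_R = I·|Z_R| = 0.2193 × 27.70 = 6.074 V

6.074 V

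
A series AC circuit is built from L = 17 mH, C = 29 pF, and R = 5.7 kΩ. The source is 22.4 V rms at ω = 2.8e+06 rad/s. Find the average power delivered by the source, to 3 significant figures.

2.24 mW

X_L = ωL = 47600 Ω
X_C = 1/(ωC) = 12300 Ω
Net reactance X = X_L − X_C = 35300 Ω
Z = 5700 + j35300 Ω
|Z| = √(5700² + 35300²) = 35700 Ω
∠Z = arctan(35300/5700) = 80.8°
I = V/|Z| = 627 μA
P = VI cos φ = 22.4 × 0.000627 × cos(80.8°) = 2.24 mW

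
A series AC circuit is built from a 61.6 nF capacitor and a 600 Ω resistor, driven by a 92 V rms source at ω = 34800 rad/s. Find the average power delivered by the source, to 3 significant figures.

X_C = 1/(ωC) = 466 Ω
Z = 600 − j466 Ω
|Z| = √(600² + 466²) = 760 Ω
∠Z = arctan(-466/600) = -37.9°
I = V/|Z| = 121 mA
P = VI cos φ = 92 × 0.121 × cos(-37.9°) = 8.79 W

8.79 W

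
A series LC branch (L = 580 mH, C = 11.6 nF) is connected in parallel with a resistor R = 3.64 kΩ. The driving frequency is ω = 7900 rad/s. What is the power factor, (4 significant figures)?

0.8669

X_L = ωL = 4582 Ω
X_C = 1/(ωC) = 10910 Ω
Branch 1: Z₁ = R = 3640 Ω
Branch 2 (series LC): Z₂ = j(X_L − X_C) = −j6330 Ω
Parallel: Z = Z₁Z₂/(Z₁+Z₂), |Z| = 3156 Ω, ∠Z = -29.90°
cos φ = cos(-29.90°) = 0.8669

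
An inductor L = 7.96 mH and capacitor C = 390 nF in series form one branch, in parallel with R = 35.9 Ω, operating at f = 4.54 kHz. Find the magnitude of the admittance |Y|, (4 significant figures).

28.79 mS

ω = 2πf = 28530 rad/s
X_L = ωL = 227.1 Ω
X_C = 1/(ωC) = 89.89 Ω
Branch 1: Z₁ = R = 35.90 Ω
Branch 2 (series LC): Z₂ = j(X_L − X_C) = j137.2 Ω
Parallel: Z = Z₁Z₂/(Z₁+Z₂), |Z| = 34.73 Ω, ∠Z = 14.67°
|Y| = 1/|Z| = 28.79 mS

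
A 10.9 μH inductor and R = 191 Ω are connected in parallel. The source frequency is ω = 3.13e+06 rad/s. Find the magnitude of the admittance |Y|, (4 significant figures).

X_L = ωL = 34.12 Ω
Parallel: admittances add. Y = 1/R + 1/(jωL)
Y = (0.005236 − j0.02931) S
|Y| = 0.02977 S → |Z| = 1/|Y| = 33.59 Ω, ∠Z = −∠Y = 79.87°

29.77 mS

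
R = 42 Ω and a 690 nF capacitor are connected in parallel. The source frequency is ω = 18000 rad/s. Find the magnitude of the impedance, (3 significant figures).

37.2 Ω

X_C = 1/(ωC) = 80.5 Ω
Parallel: admittances add. Y = 1/R + jωC
Y = (0.0238 + j0.0124) S
|Y| = 0.0269 S → |Z| = 1/|Y| = 37.2 Ω, ∠Z = −∠Y = -27.5°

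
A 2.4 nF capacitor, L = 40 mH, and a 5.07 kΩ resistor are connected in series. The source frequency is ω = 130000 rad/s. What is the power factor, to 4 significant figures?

X_L = ωL = 5200 Ω
X_C = 1/(ωC) = 3205 Ω
Net reactance X = X_L − X_C = 1995 Ω
Z = 5070 + j1995 Ω
|Z| = √(5070² + 1995²) = 5448 Ω
∠Z = arctan(1995/5070) = 21.48°
cos φ = cos(21.48°) = 0.9306

0.9306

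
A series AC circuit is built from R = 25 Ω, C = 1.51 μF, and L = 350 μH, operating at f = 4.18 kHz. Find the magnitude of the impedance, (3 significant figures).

29.7 Ω

ω = 2πf = 26260 rad/s
X_L = ωL = 9.19 Ω
X_C = 1/(ωC) = 25.2 Ω
Net reactance X = X_L − X_C = -16.0 Ω
Z = 25.0 − j16.0 Ω
|Z| = √(25.0² + 16.0²) = 29.7 Ω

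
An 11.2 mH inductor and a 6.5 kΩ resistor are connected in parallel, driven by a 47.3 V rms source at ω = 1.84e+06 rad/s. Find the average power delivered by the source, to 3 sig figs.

344 mW

X_L = ωL = 20600 Ω
Parallel: admittances add. Y = 1/R + 1/(jωL)
Y = (0.000154 − j4.85e-05) S
|Y| = 0.000161 S → |Z| = 1/|Y| = 6200 Ω, ∠Z = −∠Y = 17.5°
I = V/|Z| = 7.63 mA
P = VI cos φ = 47.3 × 0.00763 × cos(17.5°) = 344 mW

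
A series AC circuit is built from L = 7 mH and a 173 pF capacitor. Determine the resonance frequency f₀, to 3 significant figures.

ω₀ = 1/√(LC) = 1/√(0.007 × 1.73e-10) = 908700 rad/s
f₀ = ω₀/(2π) = 145 kHz

145 kHz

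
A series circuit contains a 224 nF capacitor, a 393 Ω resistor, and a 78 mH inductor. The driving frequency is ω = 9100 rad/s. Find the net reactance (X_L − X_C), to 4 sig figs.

X_L = ωL = 709.8 Ω
X_C = 1/(ωC) = 490.6 Ω
X = 709.8 − 490.6 = 219.2 Ω

219.2 Ω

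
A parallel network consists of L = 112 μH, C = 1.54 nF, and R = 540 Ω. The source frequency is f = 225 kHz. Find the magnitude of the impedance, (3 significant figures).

ω = 2πf = 1.414e+06 rad/s
X_L = ωL = 158 Ω
X_C = 1/(ωC) = 459 Ω
Parallel: admittances add. Y = 1/R + 1/(jωL) + jωC
Y = (0.00185 − j0.00414) S
|Y| = 0.00453 S → |Z| = 1/|Y| = 221 Ω, ∠Z = −∠Y = 65.9°

221 Ω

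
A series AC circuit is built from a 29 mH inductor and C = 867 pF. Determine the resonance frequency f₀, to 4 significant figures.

ω₀ = 1/√(LC) = 1/√(0.029 × 8.67e-10) = 199400 rad/s
f₀ = ω₀/(2π) = 31.74 kHz

31.74 kHz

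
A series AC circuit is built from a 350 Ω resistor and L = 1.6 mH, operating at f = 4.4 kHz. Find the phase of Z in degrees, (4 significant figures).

7.203°

ω = 2πf = 27650 rad/s
X_L = ωL = 44.23 Ω
Z = 350.0 + j44.23 Ω
|Z| = √(350.0² + 44.23²) = 352.8 Ω
∠Z = arctan(44.23/350.0) = 7.203°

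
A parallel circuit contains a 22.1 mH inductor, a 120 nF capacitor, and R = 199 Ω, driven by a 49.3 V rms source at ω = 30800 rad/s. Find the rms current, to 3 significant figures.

X_L = ωL = 681 Ω
X_C = 1/(ωC) = 271 Ω
Parallel: admittances add. Y = 1/R + 1/(jωL) + jωC
Y = (0.00503 + j0.00223) S
|Y| = 0.00550 S → |Z| = 1/|Y| = 182 Ω, ∠Z = −∠Y = -23.9°
I = V/|Z| = 49.3/182 = 271 mA

271 mA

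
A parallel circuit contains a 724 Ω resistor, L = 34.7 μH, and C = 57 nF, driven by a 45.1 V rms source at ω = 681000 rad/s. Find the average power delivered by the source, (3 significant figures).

2.81 W

X_L = ωL = 23.6 Ω
X_C = 1/(ωC) = 25.8 Ω
Parallel: admittances add. Y = 1/R + 1/(jωL) + jωC
Y = (0.00138 − j0.00350) S
|Y| = 0.00376 S → |Z| = 1/|Y| = 266 Ω, ∠Z = −∠Y = 68.5°
I = V/|Z| = 170 mA
P = VI cos φ = 45.1 × 0.170 × cos(68.5°) = 2.81 W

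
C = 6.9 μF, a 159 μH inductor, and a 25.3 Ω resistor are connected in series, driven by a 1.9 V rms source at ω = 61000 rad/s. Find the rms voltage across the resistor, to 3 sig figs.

X_L = ωL = 9.70 Ω
X_C = 1/(ωC) = 2.38 Ω
Net reactance X = X_L − X_C = 7.32 Ω
Z = 25.3 + j7.32 Ω
|Z| = √(25.3² + 7.32²) = 26.3 Ω
I = V/|Z| = 72.1 mA
V_R = I·|Z_R| = 0.0721 × 25.3 = 1.83 V

1.83 V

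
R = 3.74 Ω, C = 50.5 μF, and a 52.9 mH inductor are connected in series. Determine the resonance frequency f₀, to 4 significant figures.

ω₀ = 1/√(LC) = 1/√(0.0529 × 5.05e-05) = 611.8 rad/s
f₀ = ω₀/(2π) = 97.37 Hz

97.37 Hz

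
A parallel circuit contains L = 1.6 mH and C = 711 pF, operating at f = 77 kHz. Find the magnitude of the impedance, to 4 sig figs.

1055 Ω

ω = 2πf = 483800 rad/s
X_L = ωL = 774.1 Ω
X_C = 1/(ωC) = 2907 Ω
Parallel: admittances add. Y = 1/(jωL) + jωC
Y = (0 − j0.0009479) S
|Y| = 0.0009479 S → |Z| = 1/|Y| = 1055 Ω, ∠Z = −∠Y = 90.00°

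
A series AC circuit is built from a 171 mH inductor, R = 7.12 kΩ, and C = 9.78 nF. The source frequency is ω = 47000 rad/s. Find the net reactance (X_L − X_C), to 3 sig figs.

5860 Ω

X_L = ωL = 8040 Ω
X_C = 1/(ωC) = 2180 Ω
X = 8040 − 2180 = 5860 Ω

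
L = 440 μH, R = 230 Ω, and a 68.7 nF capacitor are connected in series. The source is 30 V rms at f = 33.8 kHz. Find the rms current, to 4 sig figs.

129.7 mA

ω = 2πf = 212400 rad/s
X_L = ωL = 93.44 Ω
X_C = 1/(ωC) = 68.54 Ω
Net reactance X = X_L − X_C = 24.90 Ω
Z = 230.0 + j24.90 Ω
|Z| = √(230.0² + 24.90²) = 231.3 Ω
I = V/|Z| = 30/231.3 = 129.7 mA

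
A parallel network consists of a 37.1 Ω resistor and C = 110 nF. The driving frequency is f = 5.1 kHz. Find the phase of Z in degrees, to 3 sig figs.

-7.45°

ω = 2πf = 32040 rad/s
X_C = 1/(ωC) = 284 Ω
Parallel: admittances add. Y = 1/R + jωC
Y = (0.0270 + j0.00352) S
|Y| = 0.0272 S → |Z| = 1/|Y| = 36.8 Ω, ∠Z = −∠Y = -7.45°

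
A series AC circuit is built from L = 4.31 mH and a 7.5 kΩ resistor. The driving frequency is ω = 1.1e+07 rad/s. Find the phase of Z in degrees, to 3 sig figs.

81.0°

X_L = ωL = 47400 Ω
Z = 7500 + j47400 Ω
|Z| = √(7500² + 47400²) = 48000 Ω
∠Z = arctan(47400/7500) = 81.0°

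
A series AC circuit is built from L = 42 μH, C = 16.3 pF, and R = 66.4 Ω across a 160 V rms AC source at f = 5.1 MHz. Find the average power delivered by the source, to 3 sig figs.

ω = 2πf = 3.204e+07 rad/s
X_L = ωL = 1350 Ω
X_C = 1/(ωC) = 1910 Ω
Net reactance X = X_L − X_C = -569 Ω
Z = 66.4 − j569 Ω
|Z| = √(66.4² + 569²) = 573 Ω
∠Z = arctan(-569/66.4) = -83.3°
I = V/|Z| = 279 mA
P = VI cos φ = 160 × 0.279 × cos(-83.3°) = 5.19 W

5.19 W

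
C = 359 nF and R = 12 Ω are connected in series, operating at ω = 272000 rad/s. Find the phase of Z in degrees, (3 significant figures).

X_C = 1/(ωC) = 10.2 Ω
Z = 12.0 − j10.2 Ω
|Z| = √(12.0² + 10.2²) = 15.8 Ω
∠Z = arctan(-10.2/12.0) = -40.5°

-40.5°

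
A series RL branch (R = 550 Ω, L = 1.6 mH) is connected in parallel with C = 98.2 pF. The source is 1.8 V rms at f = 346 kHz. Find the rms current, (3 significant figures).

145 μA

ω = 2πf = 2.174e+06 rad/s
X_L = ωL = 3480 Ω
X_C = 1/(ωC) = 4680 Ω
Branch 1 (R+jX_L): Z₁ = 550 + j3480 Ω, |Z₁| = 3520 Ω
Branch 2 (−jX_C): Z₂ = −j4680 Ω
Parallel: Z = Z₁Z₂/(Z₁+Z₂), |Z| = 12400 Ω, ∠Z = 56.5°
I = V/|Z| = 1.8/12400 = 145 μA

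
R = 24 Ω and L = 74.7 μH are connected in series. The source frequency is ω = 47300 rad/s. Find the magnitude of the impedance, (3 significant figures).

24.3 Ω

X_L = ωL = 3.53 Ω
Z = 24.0 + j3.53 Ω
|Z| = √(24.0² + 3.53²) = 24.3 Ω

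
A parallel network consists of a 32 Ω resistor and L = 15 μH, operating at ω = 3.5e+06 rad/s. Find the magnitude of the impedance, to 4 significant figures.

X_L = ωL = 52.50 Ω
Parallel: admittances add. Y = 1/R + 1/(jωL)
Y = (0.03125 − j0.01905) S
|Y| = 0.03660 S → |Z| = 1/|Y| = 27.32 Ω, ∠Z = −∠Y = 31.36°

27.32 Ω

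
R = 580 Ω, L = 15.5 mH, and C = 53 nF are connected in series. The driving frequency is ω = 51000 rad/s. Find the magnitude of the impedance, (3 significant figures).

716 Ω

X_L = ωL = 790 Ω
X_C = 1/(ωC) = 370 Ω
Net reactance X = X_L − X_C = 421 Ω
Z = 580 + j421 Ω
|Z| = √(580² + 421²) = 716 Ω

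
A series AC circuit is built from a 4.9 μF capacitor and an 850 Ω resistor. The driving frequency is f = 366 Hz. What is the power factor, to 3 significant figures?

ω = 2πf = 2300 rad/s
X_C = 1/(ωC) = 88.7 Ω
Z = 850 − j88.7 Ω
|Z| = √(850² + 88.7²) = 855 Ω
∠Z = arctan(-88.7/850) = -5.96°
cos φ = cos(-5.96°) = 0.995

0.995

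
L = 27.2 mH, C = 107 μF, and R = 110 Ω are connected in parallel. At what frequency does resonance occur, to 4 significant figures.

ω₀ = 1/√(LC) = 1/√(0.0272 × 0.000107) = 586.2 rad/s
f₀ = ω₀/(2π) = 93.29 Hz

93.29 Hz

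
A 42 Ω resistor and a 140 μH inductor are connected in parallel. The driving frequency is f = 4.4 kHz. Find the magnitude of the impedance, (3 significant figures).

ω = 2πf = 27650 rad/s
X_L = ωL = 3.87 Ω
Parallel: admittances add. Y = 1/R + 1/(jωL)
Y = (0.0238 − j0.258) S
|Y| = 0.259 S → |Z| = 1/|Y| = 3.85 Ω, ∠Z = −∠Y = 84.7°

3.85 Ω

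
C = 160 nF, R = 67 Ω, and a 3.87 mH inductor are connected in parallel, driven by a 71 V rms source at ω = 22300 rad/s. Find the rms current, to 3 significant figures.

X_L = ωL = 86.3 Ω
X_C = 1/(ωC) = 280 Ω
Parallel: admittances add. Y = 1/R + 1/(jωL) + jωC
Y = (0.0149 − j0.00802) S
|Y| = 0.0169 S → |Z| = 1/|Y| = 59.0 Ω, ∠Z = −∠Y = 28.2°
I = V/|Z| = 71/59.0 = 1.20 A

1.20 A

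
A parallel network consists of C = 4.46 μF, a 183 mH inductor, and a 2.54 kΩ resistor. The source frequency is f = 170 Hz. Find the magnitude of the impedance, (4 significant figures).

1894 Ω

ω = 2πf = 1068 rad/s
X_L = ωL = 195.5 Ω
X_C = 1/(ωC) = 209.9 Ω
Parallel: admittances add. Y = 1/R + 1/(jωL) + jωC
Y = (0.0003937 − j0.0003520) S
|Y| = 0.0005281 S → |Z| = 1/|Y| = 1894 Ω, ∠Z = −∠Y = 41.80°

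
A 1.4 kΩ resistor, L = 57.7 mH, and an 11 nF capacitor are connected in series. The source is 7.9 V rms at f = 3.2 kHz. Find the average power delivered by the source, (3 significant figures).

6.59 mW

ω = 2πf = 20110 rad/s
X_L = ωL = 1160 Ω
X_C = 1/(ωC) = 4520 Ω
Net reactance X = X_L − X_C = -3360 Ω
Z = 1400 − j3360 Ω
|Z| = √(1400² + 3360²) = 3640 Ω
∠Z = arctan(-3360/1400) = -67.4°
I = V/|Z| = 2.17 mA
P = VI cos φ = 7.9 × 0.00217 × cos(-67.4°) = 6.59 mW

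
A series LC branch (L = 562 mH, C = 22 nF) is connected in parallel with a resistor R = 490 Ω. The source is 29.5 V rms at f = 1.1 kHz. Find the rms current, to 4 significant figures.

ω = 2πf = 6912 rad/s
X_L = ωL = 3884 Ω
X_C = 1/(ωC) = 6577 Ω
Branch 1: Z₁ = R = 490.0 Ω
Branch 2 (series LC): Z₂ = j(X_L − X_C) = −j2692 Ω
Parallel: Z = Z₁Z₂/(Z₁+Z₂), |Z| = 482.1 Ω, ∠Z = -10.31°
I = V/|Z| = 29.5/482.1 = 61.19 mA

61.19 mA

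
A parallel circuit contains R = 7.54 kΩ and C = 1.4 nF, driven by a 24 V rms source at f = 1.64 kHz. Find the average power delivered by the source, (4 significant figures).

ω = 2πf = 10300 rad/s
X_C = 1/(ωC) = 69320 Ω
Parallel: admittances add. Y = 1/R + jωC
Y = (0.0001326 + j1.443e-05) S
|Y| = 0.0001334 S → |Z| = 1/|Y| = 7496 Ω, ∠Z = −∠Y = -6.208°
I = V/|Z| = 3.202 mA
P = VI cos φ = 24 × 0.003202 × cos(-6.208°) = 76.39 mW

76.39 mW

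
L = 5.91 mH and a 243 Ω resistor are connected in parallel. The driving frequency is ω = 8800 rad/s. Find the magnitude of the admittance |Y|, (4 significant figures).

19.66 mS

X_L = ωL = 52.01 Ω
Parallel: admittances add. Y = 1/R + 1/(jωL)
Y = (0.004115 − j0.01923) S
|Y| = 0.01966 S → |Z| = 1/|Y| = 50.86 Ω, ∠Z = −∠Y = 77.92°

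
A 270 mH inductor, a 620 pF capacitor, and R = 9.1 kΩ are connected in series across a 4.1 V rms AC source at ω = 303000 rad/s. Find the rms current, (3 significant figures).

53.2 μA

X_L = ωL = 81800 Ω
X_C = 1/(ωC) = 5320 Ω
Net reactance X = X_L − X_C = 76500 Ω
Z = 9100 + j76500 Ω
|Z| = √(9100² + 76500²) = 77000 Ω
I = V/|Z| = 4.1/77000 = 53.2 μA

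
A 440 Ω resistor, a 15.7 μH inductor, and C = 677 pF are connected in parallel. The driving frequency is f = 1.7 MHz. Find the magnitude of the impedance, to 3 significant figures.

384 Ω

ω = 2πf = 1.068e+07 rad/s
X_L = ωL = 168 Ω
X_C = 1/(ωC) = 138 Ω
Parallel: admittances add. Y = 1/R + 1/(jωL) + jωC
Y = (0.00227 + j0.00127) S
|Y| = 0.00260 S → |Z| = 1/|Y| = 384 Ω, ∠Z = −∠Y = -29.2°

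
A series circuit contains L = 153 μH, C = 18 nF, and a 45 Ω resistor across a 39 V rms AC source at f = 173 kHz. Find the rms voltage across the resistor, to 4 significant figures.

14.19 V

ω = 2πf = 1.087e+06 rad/s
X_L = ωL = 166.3 Ω
X_C = 1/(ωC) = 51.11 Ω
Net reactance X = X_L − X_C = 115.2 Ω
Z = 45.00 + j115.2 Ω
|Z| = √(45.00² + 115.2²) = 123.7 Ω
I = V/|Z| = 315.3 mA
V_R = I·|Z_R| = 0.3153 × 45.00 = 14.19 V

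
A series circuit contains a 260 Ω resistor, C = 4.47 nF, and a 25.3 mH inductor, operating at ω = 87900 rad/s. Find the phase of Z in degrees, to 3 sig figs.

X_L = ωL = 2220 Ω
X_C = 1/(ωC) = 2550 Ω
Net reactance X = X_L − X_C = -321 Ω
Z = 260 − j321 Ω
|Z| = √(260² + 321²) = 413 Ω
∠Z = arctan(-321/260) = -51.0°

-51.0°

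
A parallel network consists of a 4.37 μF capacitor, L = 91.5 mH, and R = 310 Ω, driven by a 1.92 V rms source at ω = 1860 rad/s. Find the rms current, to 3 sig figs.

X_L = ωL = 170 Ω
X_C = 1/(ωC) = 123 Ω
Parallel: admittances add. Y = 1/R + 1/(jωL) + jωC
Y = (0.00323 + j0.00225) S
|Y| = 0.00393 S → |Z| = 1/|Y| = 254 Ω, ∠Z = −∠Y = -34.9°
I = V/|Z| = 1.92/254 = 7.55 mA

7.55 mA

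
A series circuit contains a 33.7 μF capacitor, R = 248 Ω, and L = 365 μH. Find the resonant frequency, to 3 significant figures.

ω₀ = 1/√(LC) = 1/√(0.000365 × 3.37e-05) = 9017 rad/s
f₀ = ω₀/(2π) = 1.44 kHz

1.44 kHz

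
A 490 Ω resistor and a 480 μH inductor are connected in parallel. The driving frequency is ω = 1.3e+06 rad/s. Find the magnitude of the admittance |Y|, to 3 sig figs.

X_L = ωL = 624 Ω
Parallel: admittances add. Y = 1/R + 1/(jωL)
Y = (0.00204 − j0.00160) S
|Y| = 0.00259 S → |Z| = 1/|Y| = 385 Ω, ∠Z = −∠Y = 38.1°

2.59 mS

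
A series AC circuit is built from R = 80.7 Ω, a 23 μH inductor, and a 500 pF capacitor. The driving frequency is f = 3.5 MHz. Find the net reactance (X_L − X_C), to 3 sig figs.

ω = 2πf = 2.199e+07 rad/s
X_L = ωL = 506 Ω
X_C = 1/(ωC) = 90.9 Ω
X = 506 − 90.9 = 415 Ω

415 Ω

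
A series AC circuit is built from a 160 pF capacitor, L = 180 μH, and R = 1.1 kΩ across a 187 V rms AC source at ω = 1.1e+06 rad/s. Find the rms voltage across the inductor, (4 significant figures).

6.620 V

X_L = ωL = 198.0 Ω
X_C = 1/(ωC) = 5682 Ω
Net reactance X = X_L − X_C = -5484 Ω
Z = 1100 − j5484 Ω
|Z| = √(1100² + 5484²) = 5593 Ω
I = V/|Z| = 33.43 mA
V_L = I·|Z_L| = 0.03343 × 198.0 = 6.620 V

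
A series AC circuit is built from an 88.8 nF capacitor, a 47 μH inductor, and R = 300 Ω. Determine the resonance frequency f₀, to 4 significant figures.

77.90 kHz

ω₀ = 1/√(LC) = 1/√(4.7e-05 × 8.88e-08) = 489500 rad/s
f₀ = ω₀/(2π) = 77.90 kHz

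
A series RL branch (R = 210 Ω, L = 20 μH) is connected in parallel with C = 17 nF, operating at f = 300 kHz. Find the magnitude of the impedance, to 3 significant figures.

ω = 2πf = 1.885e+06 rad/s
X_L = ωL = 37.7 Ω
X_C = 1/(ωC) = 31.2 Ω
Branch 1 (R+jX_L): Z₁ = 210 + j37.7 Ω, |Z₁| = 213 Ω
Branch 2 (−jX_C): Z₂ = −j31.2 Ω
Parallel: Z = Z₁Z₂/(Z₁+Z₂), |Z| = 31.7 Ω, ∠Z = -81.6°

31.7 Ω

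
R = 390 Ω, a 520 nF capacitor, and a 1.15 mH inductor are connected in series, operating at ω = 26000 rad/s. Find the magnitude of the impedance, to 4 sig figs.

X_L = ωL = 29.90 Ω
X_C = 1/(ωC) = 73.96 Ω
Net reactance X = X_L − X_C = -44.06 Ω
Z = 390.0 − j44.06 Ω
|Z| = √(390.0² + 44.06²) = 392.5 Ω

392.5 Ω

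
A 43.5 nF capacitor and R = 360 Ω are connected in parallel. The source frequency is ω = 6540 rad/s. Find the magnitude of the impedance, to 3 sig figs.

X_C = 1/(ωC) = 3520 Ω
Parallel: admittances add. Y = 1/R + jωC
Y = (0.00278 + j0.000284) S
|Y| = 0.00279 S → |Z| = 1/|Y| = 358 Ω, ∠Z = −∠Y = -5.85°

358 Ω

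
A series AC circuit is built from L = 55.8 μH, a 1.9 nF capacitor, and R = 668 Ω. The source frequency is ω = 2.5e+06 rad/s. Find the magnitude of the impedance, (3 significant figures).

X_L = ωL = 140 Ω
X_C = 1/(ωC) = 211 Ω
Net reactance X = X_L − X_C = -71.0 Ω
Z = 668 − j71.0 Ω
|Z| = √(668² + 71.0²) = 672 Ω

672 Ω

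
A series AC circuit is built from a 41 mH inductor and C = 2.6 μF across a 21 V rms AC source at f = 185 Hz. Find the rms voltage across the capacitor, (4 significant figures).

24.53 V

ω = 2πf = 1162 rad/s
X_L = ωL = 47.66 Ω
X_C = 1/(ωC) = 330.9 Ω
Net reactance X = X_L − X_C = -283.2 Ω
Z = − j283.2 Ω
|Z| = √(0² + 283.2²) = 283.2 Ω
I = V/|Z| = 74.15 mA
V_C = I·|Z_C| = 0.07415 × 330.9 = 24.53 V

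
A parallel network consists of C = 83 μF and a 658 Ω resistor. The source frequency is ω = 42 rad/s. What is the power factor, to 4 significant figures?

0.3996

X_C = 1/(ωC) = 286.9 Ω
Parallel: admittances add. Y = 1/R + jωC
Y = (0.001520 + j0.003486) S
|Y| = 0.003803 S → |Z| = 1/|Y| = 263.0 Ω, ∠Z = −∠Y = -66.44°
cos φ = cos(-66.44°) = 0.3996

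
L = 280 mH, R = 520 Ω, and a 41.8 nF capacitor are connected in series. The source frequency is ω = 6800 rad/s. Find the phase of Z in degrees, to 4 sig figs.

-72.14°

X_L = ωL = 1904 Ω
X_C = 1/(ωC) = 3518 Ω
Net reactance X = X_L − X_C = -1614 Ω
Z = 520.0 − j1614 Ω
|Z| = √(520.0² + 1614²) = 1696 Ω
∠Z = arctan(-1614/520.0) = -72.14°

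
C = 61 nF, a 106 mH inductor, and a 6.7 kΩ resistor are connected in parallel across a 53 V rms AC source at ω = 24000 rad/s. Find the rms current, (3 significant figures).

57.3 mA

X_L = ωL = 2540 Ω
X_C = 1/(ωC) = 683 Ω
Parallel: admittances add. Y = 1/R + 1/(jωL) + jωC
Y = (0.000149 + j0.00107) S
|Y| = 0.00108 S → |Z| = 1/|Y| = 925 Ω, ∠Z = −∠Y = -82.1°
I = V/|Z| = 53/925 = 57.3 mA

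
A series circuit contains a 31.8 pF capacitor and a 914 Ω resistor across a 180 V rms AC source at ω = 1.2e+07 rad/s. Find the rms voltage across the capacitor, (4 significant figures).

170.0 V

X_C = 1/(ωC) = 2621 Ω
Z = 914.0 − j2621 Ω
|Z| = √(914.0² + 2621²) = 2775 Ω
I = V/|Z| = 64.86 mA
V_C = I·|Z_C| = 0.06486 × 2621 = 170.0 V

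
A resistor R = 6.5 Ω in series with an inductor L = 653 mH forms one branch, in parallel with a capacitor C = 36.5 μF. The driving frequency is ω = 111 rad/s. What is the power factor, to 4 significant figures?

X_L = ωL = 72.48 Ω
X_C = 1/(ωC) = 246.8 Ω
Branch 1 (R+jX_L): Z₁ = 6.500 + j72.48 Ω, |Z₁| = 72.77 Ω
Branch 2 (−jX_C): Z₂ = −j246.8 Ω
Parallel: Z = Z₁Z₂/(Z₁+Z₂), |Z| = 103.0 Ω, ∠Z = 82.74°
cos φ = cos(82.74°) = 0.1264

0.1264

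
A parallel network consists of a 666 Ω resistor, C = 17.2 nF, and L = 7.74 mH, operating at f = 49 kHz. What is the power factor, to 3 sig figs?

0.294

ω = 2πf = 307900 rad/s
X_L = ωL = 2380 Ω
X_C = 1/(ωC) = 189 Ω
Parallel: admittances add. Y = 1/R + 1/(jωL) + jωC
Y = (0.00150 + j0.00488) S
|Y| = 0.00510 S → |Z| = 1/|Y| = 196 Ω, ∠Z = −∠Y = -72.9°
cos φ = cos(-72.9°) = 0.294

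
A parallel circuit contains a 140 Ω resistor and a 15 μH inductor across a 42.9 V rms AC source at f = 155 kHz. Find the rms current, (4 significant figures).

ω = 2πf = 973900 rad/s
X_L = ωL = 14.61 Ω
Parallel: admittances add. Y = 1/R + 1/(jωL)
Y = (0.007143 − j0.06845) S
|Y| = 0.06883 S → |Z| = 1/|Y| = 14.53 Ω, ∠Z = −∠Y = 84.04°
I = V/|Z| = 42.9/14.53 = 2.953 A

2.953 A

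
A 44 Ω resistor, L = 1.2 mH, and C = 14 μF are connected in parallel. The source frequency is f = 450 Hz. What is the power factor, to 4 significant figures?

ω = 2πf = 2827 rad/s
X_L = ωL = 3.393 Ω
X_C = 1/(ωC) = 25.26 Ω
Parallel: admittances add. Y = 1/R + 1/(jωL) + jωC
Y = (0.02273 − j0.2551) S
|Y| = 0.2562 S → |Z| = 1/|Y| = 3.904 Ω, ∠Z = −∠Y = 84.91°
cos φ = cos(84.91°) = 0.08872

0.08872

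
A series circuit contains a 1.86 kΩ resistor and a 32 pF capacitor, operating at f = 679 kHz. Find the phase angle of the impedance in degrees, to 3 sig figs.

ω = 2πf = 4.266e+06 rad/s
X_C = 1/(ωC) = 7320 Ω
Z = 1860 − j7320 Ω
|Z| = √(1860² + 7320²) = 7560 Ω
∠Z = arctan(-7320/1860) = -75.8°

-75.8°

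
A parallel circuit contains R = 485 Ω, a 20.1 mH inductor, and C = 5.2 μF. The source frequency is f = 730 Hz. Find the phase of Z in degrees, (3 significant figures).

-81.0°

ω = 2πf = 4587 rad/s
X_L = ωL = 92.2 Ω
X_C = 1/(ωC) = 41.9 Ω
Parallel: admittances add. Y = 1/R + 1/(jωL) + jωC
Y = (0.00206 + j0.0130) S
|Y| = 0.0132 S → |Z| = 1/|Y| = 75.9 Ω, ∠Z = −∠Y = -81.0°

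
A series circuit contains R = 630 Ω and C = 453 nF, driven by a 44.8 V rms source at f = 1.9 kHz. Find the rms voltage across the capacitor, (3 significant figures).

12.6 V

ω = 2πf = 11940 rad/s
X_C = 1/(ωC) = 185 Ω
Z = 630 − j185 Ω
|Z| = √(630² + 185²) = 657 Ω
I = V/|Z| = 68.2 mA
V_C = I·|Z_C| = 0.0682 × 185 = 12.6 V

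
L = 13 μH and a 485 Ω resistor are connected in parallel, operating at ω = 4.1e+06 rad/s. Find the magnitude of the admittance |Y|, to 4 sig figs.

18.87 mS

X_L = ωL = 53.30 Ω
Parallel: admittances add. Y = 1/R + 1/(jωL)
Y = (0.002062 − j0.01876) S
|Y| = 0.01887 S → |Z| = 1/|Y| = 52.98 Ω, ∠Z = −∠Y = 83.73°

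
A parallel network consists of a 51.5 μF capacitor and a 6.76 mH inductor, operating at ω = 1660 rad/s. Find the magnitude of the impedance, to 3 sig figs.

X_L = ωL = 11.2 Ω
X_C = 1/(ωC) = 11.7 Ω
Parallel: admittances add. Y = 1/(jωL) + jωC
Y = (0 − j0.00362) S
|Y| = 0.00362 S → |Z| = 1/|Y| = 276 Ω, ∠Z = −∠Y = 90.0°

276 Ω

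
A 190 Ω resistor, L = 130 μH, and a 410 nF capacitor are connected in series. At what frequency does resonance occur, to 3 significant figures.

21.8 kHz

ω₀ = 1/√(LC) = 1/√(0.00013 × 4.1e-07) = 137000 rad/s
f₀ = ω₀/(2π) = 21.8 kHz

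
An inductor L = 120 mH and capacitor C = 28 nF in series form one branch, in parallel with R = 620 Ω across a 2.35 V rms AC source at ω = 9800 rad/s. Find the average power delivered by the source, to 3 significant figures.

8.91 mW

X_L = ωL = 1180 Ω
X_C = 1/(ωC) = 3640 Ω
Branch 1: Z₁ = R = 620 Ω
Branch 2 (series LC): Z₂ = j(X_L − X_C) = −j2470 Ω
Parallel: Z = Z₁Z₂/(Z₁+Z₂), |Z| = 601 Ω, ∠Z = -14.1°
I = V/|Z| = 3.91 mA
P = VI cos φ = 2.35 × 0.00391 × cos(-14.1°) = 8.91 mW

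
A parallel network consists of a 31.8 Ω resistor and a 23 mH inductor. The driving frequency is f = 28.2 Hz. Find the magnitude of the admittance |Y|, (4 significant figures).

247.4 mS

ω = 2πf = 177.2 rad/s
X_L = ωL = 4.075 Ω
Parallel: admittances add. Y = 1/R + 1/(jωL)
Y = (0.03145 − j0.2454) S
|Y| = 0.2474 S → |Z| = 1/|Y| = 4.042 Ω, ∠Z = −∠Y = 82.70°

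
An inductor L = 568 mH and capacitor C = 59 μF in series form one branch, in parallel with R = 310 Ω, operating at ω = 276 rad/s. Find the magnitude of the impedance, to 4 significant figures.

X_L = ωL = 156.8 Ω
X_C = 1/(ωC) = 61.41 Ω
Branch 1: Z₁ = R = 310.0 Ω
Branch 2 (series LC): Z₂ = j(X_L − X_C) = j95.36 Ω
Parallel: Z = Z₁Z₂/(Z₁+Z₂), |Z| = 91.14 Ω, ∠Z = 72.90°

91.14 Ω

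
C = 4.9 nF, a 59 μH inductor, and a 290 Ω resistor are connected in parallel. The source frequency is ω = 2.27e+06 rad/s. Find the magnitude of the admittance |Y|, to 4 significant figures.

X_L = ωL = 133.9 Ω
X_C = 1/(ωC) = 89.90 Ω
Parallel: admittances add. Y = 1/R + 1/(jωL) + jωC
Y = (0.003448 + j0.003656) S
|Y| = 0.005026 S → |Z| = 1/|Y| = 199.0 Ω, ∠Z = −∠Y = -46.68°

5.026 mS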